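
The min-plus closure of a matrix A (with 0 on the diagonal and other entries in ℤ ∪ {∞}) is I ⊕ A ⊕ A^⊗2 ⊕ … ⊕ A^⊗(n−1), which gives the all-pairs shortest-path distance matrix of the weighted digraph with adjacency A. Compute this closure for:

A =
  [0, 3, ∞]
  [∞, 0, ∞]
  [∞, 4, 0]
Closure =
  [0, 3, ∞]
  [∞, 0, ∞]
  [∞, 4, 0]

This is the Floyd-Warshall all-pairs shortest-path computation. For each intermediate vertex k = 0, 1, …, 2, update dist[i][j] ← min(dist[i][j], dist[i][k] + dist[k][j]). The final matrix gives, for each (i, j), the minimum total weight of any directed path from i to j (possibly empty when i = j).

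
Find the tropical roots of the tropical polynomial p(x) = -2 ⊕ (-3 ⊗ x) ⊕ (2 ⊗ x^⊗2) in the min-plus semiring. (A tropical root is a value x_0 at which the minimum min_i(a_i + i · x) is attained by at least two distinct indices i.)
Roots: {-5, 1}

Each tropical root is a break point of the lower envelope of the lines y = a_i + i · x (there are 3 lines, with slopes 0, 1, ..., 2). Only the lines that attain the minimum somewhere contribute to roots; other lines are dominated. Here the surviving (envelope) indices are i = 2, i = 1, i = 0.
Intersections between consecutive envelope lines give the roots: for adjacent envelope indices i < j the intersection is x = (a_i − a_j) / (j − i). Reading off the sorted break points: {-5, 1}.
Verification: at each break x_0, at least two indices attain the minimum of min_i(a_i + i · x_0).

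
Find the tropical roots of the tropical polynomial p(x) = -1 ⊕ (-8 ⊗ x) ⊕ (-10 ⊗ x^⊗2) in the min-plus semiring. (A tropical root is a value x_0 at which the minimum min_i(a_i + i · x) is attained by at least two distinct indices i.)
Roots: {2, 7}

Each tropical root is a break point of the lower envelope of the lines y = a_i + i · x (there are 3 lines, with slopes 0, 1, ..., 2). Only the lines that attain the minimum somewhere contribute to roots; other lines are dominated. Here the surviving (envelope) indices are i = 2, i = 1, i = 0.
Intersections between consecutive envelope lines give the roots: for adjacent envelope indices i < j the intersection is x = (a_i − a_j) / (j − i). Reading off the sorted break points: {2, 7}.
Verification: at each break x_0, at least two indices attain the minimum of min_i(a_i + i · x_0).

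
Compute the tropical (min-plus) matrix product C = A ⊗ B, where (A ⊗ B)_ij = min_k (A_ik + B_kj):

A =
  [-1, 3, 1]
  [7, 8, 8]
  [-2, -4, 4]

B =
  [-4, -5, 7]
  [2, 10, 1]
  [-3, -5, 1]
A ⊗ B =
  [-5, -6, 2]
  [3, 2, 9]
  [-6, -7, -3]

Apply the min-plus product entry-by-entry:
  C[0][0] = min over k of (A[0][0] + B[0][0] = -1 + -4 = -5, A[0][1] + B[1][0] = 3 + 2 = 5, A[0][2] + B[2][0] = 1 + -3 = -2) = -5 (attained at k = 0)
  C[0][1] = min over k of (A[0][0] + B[0][1] = -1 + -5 = -6, A[0][1] + B[1][1] = 3 + 10 = 13, A[0][2] + B[2][1] = 1 + -5 = -4) = -6 (attained at k = 0)
  C[0][2] = min over k of (A[0][0] + B[0][2] = -1 + 7 = 6, A[0][1] + B[1][2] = 3 + 1 = 4, A[0][2] + B[2][2] = 1 + 1 = 2) = 2 (attained at k = 2)
  C[1][0] = min over k of (A[1][0] + B[0][0] = 7 + -4 = 3, A[1][1] + B[1][0] = 8 + 2 = 10, A[1][2] + B[2][0] = 8 + -3 = 5) = 3 (attained at k = 0)
  C[1][1] = min over k of (A[1][0] + B[0][1] = 7 + -5 = 2, A[1][1] + B[1][1] = 8 + 10 = 18, A[1][2] + B[2][1] = 8 + -5 = 3) = 2 (attained at k = 0)
  C[1][2] = min over k of (A[1][0] + B[0][2] = 7 + 7 = 14, A[1][1] + B[1][2] = 8 + 1 = 9, A[1][2] + B[2][2] = 8 + 1 = 9) = 9 (attained at k = 1)
  C[2][0] = min over k of (A[2][0] + B[0][0] = -2 + -4 = -6, A[2][1] + B[1][0] = -4 + 2 = -2, A[2][2] + B[2][0] = 4 + -3 = 1) = -6 (attained at k = 0)
  C[2][1] = min over k of (A[2][0] + B[0][1] = -2 + -5 = -7, A[2][1] + B[1][1] = -4 + 10 = 6, A[2][2] + B[2][1] = 4 + -5 = -1) = -7 (attained at k = 0)
  C[2][2] = min over k of (A[2][0] + B[0][2] = -2 + 7 = 5, A[2][1] + B[1][2] = -4 + 1 = -3, A[2][2] + B[2][2] = 4 + 1 = 5) = -3 (attained at k = 1)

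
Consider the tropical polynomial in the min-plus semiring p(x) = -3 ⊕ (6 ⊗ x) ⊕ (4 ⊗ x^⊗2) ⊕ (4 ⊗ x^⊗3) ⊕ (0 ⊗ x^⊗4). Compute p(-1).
p(-1) = -4

A tropical monomial a ⊗ x^⊗i evaluates to a + i · x. Evaluating each term at x = -1:
  Term 0 contributes -3 + 0 · -1 = -3
  Term 1 contributes 6 + 1 · -1 = 5
  Term 2 contributes 4 + 2 · -1 = 2
  Term 3 contributes 4 + 3 · -1 = 1
  Term 4 contributes 0 + 4 · -1 = -4
p(-1) = ⊕ of these = min[-3, 5, 2, 1, -4] = -4.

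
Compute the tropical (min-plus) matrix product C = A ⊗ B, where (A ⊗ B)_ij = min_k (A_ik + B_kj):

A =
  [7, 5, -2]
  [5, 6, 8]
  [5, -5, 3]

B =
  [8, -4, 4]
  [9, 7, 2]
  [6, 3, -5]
A ⊗ B =
  [4, 1, -7]
  [13, 1, 3]
  [4, 1, -3]

Apply the min-plus product entry-by-entry:
  C[0][0] = min over k of (A[0][0] + B[0][0] = 7 + 8 = 15, A[0][1] + B[1][0] = 5 + 9 = 14, A[0][2] + B[2][0] = -2 + 6 = 4) = 4 (attained at k = 2)
  C[0][1] = min over k of (A[0][0] + B[0][1] = 7 + -4 = 3, A[0][1] + B[1][1] = 5 + 7 = 12, A[0][2] + B[2][1] = -2 + 3 = 1) = 1 (attained at k = 2)
  C[0][2] = min over k of (A[0][0] + B[0][2] = 7 + 4 = 11, A[0][1] + B[1][2] = 5 + 2 = 7, A[0][2] + B[2][2] = -2 + -5 = -7) = -7 (attained at k = 2)
  C[1][0] = min over k of (A[1][0] + B[0][0] = 5 + 8 = 13, A[1][1] + B[1][0] = 6 + 9 = 15, A[1][2] + B[2][0] = 8 + 6 = 14) = 13 (attained at k = 0)
  C[1][1] = min over k of (A[1][0] + B[0][1] = 5 + -4 = 1, A[1][1] + B[1][1] = 6 + 7 = 13, A[1][2] + B[2][1] = 8 + 3 = 11) = 1 (attained at k = 0)
  C[1][2] = min over k of (A[1][0] + B[0][2] = 5 + 4 = 9, A[1][1] + B[1][2] = 6 + 2 = 8, A[1][2] + B[2][2] = 8 + -5 = 3) = 3 (attained at k = 2)
  C[2][0] = min over k of (A[2][0] + B[0][0] = 5 + 8 = 13, A[2][1] + B[1][0] = -5 + 9 = 4, A[2][2] + B[2][0] = 3 + 6 = 9) = 4 (attained at k = 1)
  C[2][1] = min over k of (A[2][0] + B[0][1] = 5 + -4 = 1, A[2][1] + B[1][1] = -5 + 7 = 2, A[2][2] + B[2][1] = 3 + 3 = 6) = 1 (attained at k = 0)
  C[2][2] = min over k of (A[2][0] + B[0][2] = 5 + 4 = 9, A[2][1] + B[1][2] = -5 + 2 = -3, A[2][2] + B[2][2] = 3 + -5 = -2) = -3 (attained at k = 1)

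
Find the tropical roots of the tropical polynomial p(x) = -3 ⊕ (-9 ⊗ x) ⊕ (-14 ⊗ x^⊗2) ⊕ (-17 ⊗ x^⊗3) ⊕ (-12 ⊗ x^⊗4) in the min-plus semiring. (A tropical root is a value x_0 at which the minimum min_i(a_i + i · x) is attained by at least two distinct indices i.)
Roots: {-5, 3, 5, 6}

Each tropical root is a break point of the lower envelope of the lines y = a_i + i · x (there are 5 lines, with slopes 0, 1, ..., 4). Only the lines that attain the minimum somewhere contribute to roots; other lines are dominated. Here the surviving (envelope) indices are i = 4, i = 3, i = 2, i = 1, i = 0.
Intersections between consecutive envelope lines give the roots: for adjacent envelope indices i < j the intersection is x = (a_i − a_j) / (j − i). Reading off the sorted break points: {-5, 3, 5, 6}.
Verification: at each break x_0, at least two indices attain the minimum of min_i(a_i + i · x_0).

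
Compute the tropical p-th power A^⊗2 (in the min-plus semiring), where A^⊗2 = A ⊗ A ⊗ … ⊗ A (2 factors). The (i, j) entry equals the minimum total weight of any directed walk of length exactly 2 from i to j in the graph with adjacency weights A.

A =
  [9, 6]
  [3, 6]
A^⊗2 =
  [9, 12]
  [9, 9]

Each entry (A^⊗2)_ij equals the minimum over all length-2 walks i = v_0 → v_1 → … → v_2 = j of Σ_t A[v_t][v_{t+1}]. For example, for (i, j) = (0, 1) we minimise over 2 possible intermediate vertex sequences; the minimum is 12, attained along the walk 0 → 1 → 1.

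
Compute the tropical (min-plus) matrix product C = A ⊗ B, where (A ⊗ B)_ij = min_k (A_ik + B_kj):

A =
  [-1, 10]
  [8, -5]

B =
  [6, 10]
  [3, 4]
A ⊗ B =
  [5, 9]
  [-2, -1]

Apply the min-plus product entry-by-entry:
  C[0][0] = min over k of (A[0][0] + B[0][0] = -1 + 6 = 5, A[0][1] + B[1][0] = 10 + 3 = 13) = 5 (attained at k = 0)
  C[0][1] = min over k of (A[0][0] + B[0][1] = -1 + 10 = 9, A[0][1] + B[1][1] = 10 + 4 = 14) = 9 (attained at k = 0)
  C[1][0] = min over k of (A[1][0] + B[0][0] = 8 + 6 = 14, A[1][1] + B[1][0] = -5 + 3 = -2) = -2 (attained at k = 1)
  C[1][1] = min over k of (A[1][0] + B[0][1] = 8 + 10 = 18, A[1][1] + B[1][1] = -5 + 4 = -1) = -1 (attained at k = 1)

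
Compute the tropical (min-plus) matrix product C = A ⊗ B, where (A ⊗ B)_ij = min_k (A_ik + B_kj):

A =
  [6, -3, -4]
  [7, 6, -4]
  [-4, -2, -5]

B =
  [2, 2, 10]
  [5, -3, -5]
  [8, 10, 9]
A ⊗ B =
  [2, -6, -8]
  [4, 3, 1]
  [-2, -5, -7]

Apply the min-plus product entry-by-entry:
  C[0][0] = min over k of (A[0][0] + B[0][0] = 6 + 2 = 8, A[0][1] + B[1][0] = -3 + 5 = 2, A[0][2] + B[2][0] = -4 + 8 = 4) = 2 (attained at k = 1)
  C[0][1] = min over k of (A[0][0] + B[0][1] = 6 + 2 = 8, A[0][1] + B[1][1] = -3 + -3 = -6, A[0][2] + B[2][1] = -4 + 10 = 6) = -6 (attained at k = 1)
  C[0][2] = min over k of (A[0][0] + B[0][2] = 6 + 10 = 16, A[0][1] + B[1][2] = -3 + -5 = -8, A[0][2] + B[2][2] = -4 + 9 = 5) = -8 (attained at k = 1)
  C[1][0] = min over k of (A[1][0] + B[0][0] = 7 + 2 = 9, A[1][1] + B[1][0] = 6 + 5 = 11, A[1][2] + B[2][0] = -4 + 8 = 4) = 4 (attained at k = 2)
  C[1][1] = min over k of (A[1][0] + B[0][1] = 7 + 2 = 9, A[1][1] + B[1][1] = 6 + -3 = 3, A[1][2] + B[2][1] = -4 + 10 = 6) = 3 (attained at k = 1)
  C[1][2] = min over k of (A[1][0] + B[0][2] = 7 + 10 = 17, A[1][1] + B[1][2] = 6 + -5 = 1, A[1][2] + B[2][2] = -4 + 9 = 5) = 1 (attained at k = 1)
  C[2][0] = min over k of (A[2][0] + B[0][0] = -4 + 2 = -2, A[2][1] + B[1][0] = -2 + 5 = 3, A[2][2] + B[2][0] = -5 + 8 = 3) = -2 (attained at k = 0)
  C[2][1] = min over k of (A[2][0] + B[0][1] = -4 + 2 = -2, A[2][1] + B[1][1] = -2 + -3 = -5, A[2][2] + B[2][1] = -5 + 10 = 5) = -5 (attained at k = 1)
  C[2][2] = min over k of (A[2][0] + B[0][2] = -4 + 10 = 6, A[2][1] + B[1][2] = -2 + -5 = -7, A[2][2] + B[2][2] = -5 + 9 = 4) = -7 (attained at k = 1)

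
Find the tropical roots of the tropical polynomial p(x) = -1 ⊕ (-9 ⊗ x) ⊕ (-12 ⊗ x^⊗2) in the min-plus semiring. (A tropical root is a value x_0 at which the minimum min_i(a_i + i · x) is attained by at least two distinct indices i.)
Roots: {3, 8}

Each tropical root is a break point of the lower envelope of the lines y = a_i + i · x (there are 3 lines, with slopes 0, 1, ..., 2). Only the lines that attain the minimum somewhere contribute to roots; other lines are dominated. Here the surviving (envelope) indices are i = 2, i = 1, i = 0.
Intersections between consecutive envelope lines give the roots: for adjacent envelope indices i < j the intersection is x = (a_i − a_j) / (j − i). Reading off the sorted break points: {3, 8}.
Verification: at each break x_0, at least two indices attain the minimum of min_i(a_i + i · x_0).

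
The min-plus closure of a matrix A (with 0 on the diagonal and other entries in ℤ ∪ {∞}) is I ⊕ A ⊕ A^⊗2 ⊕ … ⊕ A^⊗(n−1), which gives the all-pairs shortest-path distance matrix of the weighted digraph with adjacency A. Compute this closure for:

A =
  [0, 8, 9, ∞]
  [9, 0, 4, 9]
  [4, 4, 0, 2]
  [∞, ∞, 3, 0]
Closure =
  [0, 8, 9, 11]
  [8, 0, 4, 6]
  [4, 4, 0, 2]
  [7, 7, 3, 0]

This is the Floyd-Warshall all-pairs shortest-path computation. For each intermediate vertex k = 0, 1, …, 3, update dist[i][j] ← min(dist[i][j], dist[i][k] + dist[k][j]). The final matrix gives, for each (i, j), the minimum total weight of any directed path from i to j (possibly empty when i = j).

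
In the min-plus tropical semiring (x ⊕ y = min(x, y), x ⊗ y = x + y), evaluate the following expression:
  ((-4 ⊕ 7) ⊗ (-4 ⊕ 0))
((-4 ⊕ 7) ⊗ (-4 ⊕ 0)) = -8

Expand innermost to outermost. Recall ⊕ takes the minimum of its arguments and ⊗ takes their sum. Working out the expression ((-4 ⊕ 7) ⊗ (-4 ⊕ 0)) gives -8.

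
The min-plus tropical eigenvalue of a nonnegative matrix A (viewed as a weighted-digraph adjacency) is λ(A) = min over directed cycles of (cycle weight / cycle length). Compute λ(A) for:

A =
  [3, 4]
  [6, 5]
λ(A) = 3

Enumerate directed cycles and compute their means (weight / length). Sample:
  cycle 0 → 0: weight = 3, length = 1, mean = 3/1 ≈ 3.000
  cycle 1 → 1: weight = 5, length = 1, mean = 5/1 ≈ 5.000
  cycle 0 → 1 → 0: weight = 10, length = 2, mean = 10/2 ≈ 5.000
  cycle 1 → 0 → 1: weight = 10, length = 2, mean = 10/2 ≈ 5.000
Minimum mean = 3.000, attained e.g. along the cycle 0 → 0 with weight 3 and length 1. So λ(A) = 3/1 = 3.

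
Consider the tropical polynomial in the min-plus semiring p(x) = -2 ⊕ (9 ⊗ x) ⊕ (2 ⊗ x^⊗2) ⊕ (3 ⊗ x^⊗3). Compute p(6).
p(6) = -2

A tropical monomial a ⊗ x^⊗i evaluates to a + i · x. Evaluating each term at x = 6:
  Term 0 contributes -2 + 0 · 6 = -2
  Term 1 contributes 9 + 1 · 6 = 15
  Term 2 contributes 2 + 2 · 6 = 14
  Term 3 contributes 3 + 3 · 6 = 21
p(6) = ⊕ of these = min[-2, 15, 14, 21] = -2.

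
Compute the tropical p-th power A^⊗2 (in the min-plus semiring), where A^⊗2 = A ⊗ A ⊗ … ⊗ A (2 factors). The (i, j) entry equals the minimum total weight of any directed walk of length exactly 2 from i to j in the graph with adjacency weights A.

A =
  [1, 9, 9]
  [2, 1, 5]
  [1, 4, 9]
A^⊗2 =
  [2, 10, 10]
  [3, 2, 6]
  [2, 5, 9]

Each entry (A^⊗2)_ij equals the minimum over all length-2 walks i = v_0 → v_1 → … → v_2 = j of Σ_t A[v_t][v_{t+1}]. For example, for (i, j) = (0, 2) we minimise over 3 possible intermediate vertex sequences; the minimum is 10, attained along the walk 0 → 0 → 2.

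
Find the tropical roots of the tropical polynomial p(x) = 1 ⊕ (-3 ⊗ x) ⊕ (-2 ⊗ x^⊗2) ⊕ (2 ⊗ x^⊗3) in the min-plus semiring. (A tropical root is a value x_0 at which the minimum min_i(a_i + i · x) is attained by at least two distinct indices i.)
Roots: {-4, -1, 4}

Each tropical root is a break point of the lower envelope of the lines y = a_i + i · x (there are 4 lines, with slopes 0, 1, ..., 3). Only the lines that attain the minimum somewhere contribute to roots; other lines are dominated. Here the surviving (envelope) indices are i = 3, i = 2, i = 1, i = 0.
Intersections between consecutive envelope lines give the roots: for adjacent envelope indices i < j the intersection is x = (a_i − a_j) / (j − i). Reading off the sorted break points: {-4, -1, 4}.
Verification: at each break x_0, at least two indices attain the minimum of min_i(a_i + i · x_0).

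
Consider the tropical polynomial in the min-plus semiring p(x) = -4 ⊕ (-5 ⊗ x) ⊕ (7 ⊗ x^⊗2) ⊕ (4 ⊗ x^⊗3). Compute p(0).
p(0) = -5

A tropical monomial a ⊗ x^⊗i evaluates to a + i · x. Evaluating each term at x = 0:
  Term 0 contributes -4 + 0 · 0 = -4
  Term 1 contributes -5 + 1 · 0 = -5
  Term 2 contributes 7 + 2 · 0 = 7
  Term 3 contributes 4 + 3 · 0 = 4
p(0) = ⊕ of these = min[-4, -5, 7, 4] = -5.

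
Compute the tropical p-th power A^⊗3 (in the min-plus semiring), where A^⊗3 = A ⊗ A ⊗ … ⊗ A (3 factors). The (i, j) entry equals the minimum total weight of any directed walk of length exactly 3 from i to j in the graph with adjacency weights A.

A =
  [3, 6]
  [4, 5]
A^⊗3 =
  [9, 12]
  [10, 13]

Each entry (A^⊗3)_ij equals the minimum over all length-3 walks i = v_0 → v_1 → … → v_3 = j of Σ_t A[v_t][v_{t+1}]. For example, for (i, j) = (0, 1) we minimise over 4 possible intermediate vertex sequences; the minimum is 12, attained along the walk 0 → 0 → 0 → 1.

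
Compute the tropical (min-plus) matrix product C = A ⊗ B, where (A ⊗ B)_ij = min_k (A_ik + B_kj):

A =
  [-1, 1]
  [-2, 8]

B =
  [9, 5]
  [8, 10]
A ⊗ B =
  [8, 4]
  [7, 3]

Apply the min-plus product entry-by-entry:
  C[0][0] = min over k of (A[0][0] + B[0][0] = -1 + 9 = 8, A[0][1] + B[1][0] = 1 + 8 = 9) = 8 (attained at k = 0)
  C[0][1] = min over k of (A[0][0] + B[0][1] = -1 + 5 = 4, A[0][1] + B[1][1] = 1 + 10 = 11) = 4 (attained at k = 0)
  C[1][0] = min over k of (A[1][0] + B[0][0] = -2 + 9 = 7, A[1][1] + B[1][0] = 8 + 8 = 16) = 7 (attained at k = 0)
  C[1][1] = min over k of (A[1][0] + B[0][1] = -2 + 5 = 3, A[1][1] + B[1][1] = 8 + 10 = 18) = 3 (attained at k = 0)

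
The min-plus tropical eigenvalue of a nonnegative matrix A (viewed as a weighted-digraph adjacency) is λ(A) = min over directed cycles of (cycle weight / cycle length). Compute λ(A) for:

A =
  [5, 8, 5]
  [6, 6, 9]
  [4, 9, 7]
λ(A) = 9/2

Enumerate directed cycles and compute their means (weight / length). Sample:
  cycle 0 → 0: weight = 5, length = 1, mean = 5/1 ≈ 5.000
  cycle 1 → 1: weight = 6, length = 1, mean = 6/1 ≈ 6.000
  cycle 2 → 2: weight = 7, length = 1, mean = 7/1 ≈ 7.000
  cycle 0 → 1 → 0: weight = 14, length = 2, mean = 14/2 ≈ 7.000
  cycle 0 → 2 → 0: weight = 9, length = 2, mean = 9/2 ≈ 4.500
  cycle 1 → 0 → 1: weight = 14, length = 2, mean = 14/2 ≈ 7.000
Minimum mean = 4.500, attained e.g. along the cycle 0 → 2 → 0 with weight 9 and length 2. So λ(A) = 9/2 = 9/2.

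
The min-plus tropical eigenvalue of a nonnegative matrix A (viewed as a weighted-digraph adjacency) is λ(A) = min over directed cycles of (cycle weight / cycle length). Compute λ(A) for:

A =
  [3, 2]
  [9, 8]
λ(A) = 3

Enumerate directed cycles and compute their means (weight / length). Sample:
  cycle 0 → 0: weight = 3, length = 1, mean = 3/1 ≈ 3.000
  cycle 1 → 1: weight = 8, length = 1, mean = 8/1 ≈ 8.000
  cycle 0 → 1 → 0: weight = 11, length = 2, mean = 11/2 ≈ 5.500
  cycle 1 → 0 → 1: weight = 11, length = 2, mean = 11/2 ≈ 5.500
Minimum mean = 3.000, attained e.g. along the cycle 0 → 0 with weight 3 and length 1. So λ(A) = 3/1 = 3.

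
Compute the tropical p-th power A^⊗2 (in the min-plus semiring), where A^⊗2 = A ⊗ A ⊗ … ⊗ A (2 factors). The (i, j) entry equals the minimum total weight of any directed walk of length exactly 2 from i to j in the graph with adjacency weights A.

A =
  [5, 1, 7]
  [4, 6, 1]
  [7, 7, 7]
A^⊗2 =
  [5, 6, 2]
  [8, 5, 7]
  [11, 8, 8]

Each entry (A^⊗2)_ij equals the minimum over all length-2 walks i = v_0 → v_1 → … → v_2 = j of Σ_t A[v_t][v_{t+1}]. For example, for (i, j) = (0, 2) we minimise over 3 possible intermediate vertex sequences; the minimum is 2, attained along the walk 0 → 1 → 2.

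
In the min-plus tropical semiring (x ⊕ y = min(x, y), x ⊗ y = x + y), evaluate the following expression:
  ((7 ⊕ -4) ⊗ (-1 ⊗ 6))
((7 ⊕ -4) ⊗ (-1 ⊗ 6)) = 1

Expand innermost to outermost. Recall ⊕ takes the minimum of its arguments and ⊗ takes their sum. Working out the expression ((7 ⊕ -4) ⊗ (-1 ⊗ 6)) gives 1.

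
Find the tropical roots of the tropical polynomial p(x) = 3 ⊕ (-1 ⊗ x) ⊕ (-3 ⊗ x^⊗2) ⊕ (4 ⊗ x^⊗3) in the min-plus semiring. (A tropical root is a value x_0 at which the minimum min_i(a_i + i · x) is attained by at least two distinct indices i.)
Roots: {-7, 2, 4}

Each tropical root is a break point of the lower envelope of the lines y = a_i + i · x (there are 4 lines, with slopes 0, 1, ..., 3). Only the lines that attain the minimum somewhere contribute to roots; other lines are dominated. Here the surviving (envelope) indices are i = 3, i = 2, i = 1, i = 0.
Intersections between consecutive envelope lines give the roots: for adjacent envelope indices i < j the intersection is x = (a_i − a_j) / (j − i). Reading off the sorted break points: {-7, 2, 4}.
Verification: at each break x_0, at least two indices attain the minimum of min_i(a_i + i · x_0).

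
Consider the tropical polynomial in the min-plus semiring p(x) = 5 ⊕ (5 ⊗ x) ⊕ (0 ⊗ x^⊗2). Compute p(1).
p(1) = 2

A tropical monomial a ⊗ x^⊗i evaluates to a + i · x. Evaluating each term at x = 1:
  Term 0 contributes 5 + 0 · 1 = 5
  Term 1 contributes 5 + 1 · 1 = 6
  Term 2 contributes 0 + 2 · 1 = 2
p(1) = ⊕ of these = min[5, 6, 2] = 2.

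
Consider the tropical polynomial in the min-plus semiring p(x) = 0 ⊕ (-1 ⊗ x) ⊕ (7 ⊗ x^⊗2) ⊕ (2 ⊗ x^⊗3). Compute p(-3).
p(-3) = -7

A tropical monomial a ⊗ x^⊗i evaluates to a + i · x. Evaluating each term at x = -3:
  Term 0 contributes 0 + 0 · -3 = 0
  Term 1 contributes -1 + 1 · -3 = -4
  Term 2 contributes 7 + 2 · -3 = 1
  Term 3 contributes 2 + 3 · -3 = -7
p(-3) = ⊕ of these = min[0, -4, 1, -7] = -7.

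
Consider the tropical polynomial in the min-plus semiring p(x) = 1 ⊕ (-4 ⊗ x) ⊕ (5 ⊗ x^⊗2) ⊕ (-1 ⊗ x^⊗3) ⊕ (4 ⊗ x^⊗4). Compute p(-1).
p(-1) = -5

A tropical monomial a ⊗ x^⊗i evaluates to a + i · x. Evaluating each term at x = -1:
  Term 0 contributes 1 + 0 · -1 = 1
  Term 1 contributes -4 + 1 · -1 = -5
  Term 2 contributes 5 + 2 · -1 = 3
  Term 3 contributes -1 + 3 · -1 = -4
  Term 4 contributes 4 + 4 · -1 = 0
p(-1) = ⊕ of these = min[1, -5, 3, -4, 0] = -5.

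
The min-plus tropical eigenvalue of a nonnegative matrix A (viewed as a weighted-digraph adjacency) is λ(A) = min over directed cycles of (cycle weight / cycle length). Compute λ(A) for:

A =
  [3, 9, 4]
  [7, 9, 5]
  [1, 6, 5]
λ(A) = 5/2

Enumerate directed cycles and compute their means (weight / length). Sample:
  cycle 0 → 0: weight = 3, length = 1, mean = 3/1 ≈ 3.000
  cycle 1 → 1: weight = 9, length = 1, mean = 9/1 ≈ 9.000
  cycle 2 → 2: weight = 5, length = 1, mean = 5/1 ≈ 5.000
  cycle 0 → 1 → 0: weight = 16, length = 2, mean = 16/2 ≈ 8.000
  cycle 0 → 2 → 0: weight = 5, length = 2, mean = 5/2 ≈ 2.500
  cycle 1 → 0 → 1: weight = 16, length = 2, mean = 16/2 ≈ 8.000
Minimum mean = 2.500, attained e.g. along the cycle 0 → 2 → 0 with weight 5 and length 2. So λ(A) = 5/2 = 5/2.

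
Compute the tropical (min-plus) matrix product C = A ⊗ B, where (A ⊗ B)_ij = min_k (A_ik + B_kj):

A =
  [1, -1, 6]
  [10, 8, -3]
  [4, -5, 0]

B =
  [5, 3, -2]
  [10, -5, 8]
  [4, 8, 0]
A ⊗ B =
  [6, -6, -1]
  [1, 3, -3]
  [4, -10, 0]

Apply the min-plus product entry-by-entry:
  C[0][0] = min over k of (A[0][0] + B[0][0] = 1 + 5 = 6, A[0][1] + B[1][0] = -1 + 10 = 9, A[0][2] + B[2][0] = 6 + 4 = 10) = 6 (attained at k = 0)
  C[0][1] = min over k of (A[0][0] + B[0][1] = 1 + 3 = 4, A[0][1] + B[1][1] = -1 + -5 = -6, A[0][2] + B[2][1] = 6 + 8 = 14) = -6 (attained at k = 1)
  C[0][2] = min over k of (A[0][0] + B[0][2] = 1 + -2 = -1, A[0][1] + B[1][2] = -1 + 8 = 7, A[0][2] + B[2][2] = 6 + 0 = 6) = -1 (attained at k = 0)
  C[1][0] = min over k of (A[1][0] + B[0][0] = 10 + 5 = 15, A[1][1] + B[1][0] = 8 + 10 = 18, A[1][2] + B[2][0] = -3 + 4 = 1) = 1 (attained at k = 2)
  C[1][1] = min over k of (A[1][0] + B[0][1] = 10 + 3 = 13, A[1][1] + B[1][1] = 8 + -5 = 3, A[1][2] + B[2][1] = -3 + 8 = 5) = 3 (attained at k = 1)
  C[1][2] = min over k of (A[1][0] + B[0][2] = 10 + -2 = 8, A[1][1] + B[1][2] = 8 + 8 = 16, A[1][2] + B[2][2] = -3 + 0 = -3) = -3 (attained at k = 2)
  C[2][0] = min over k of (A[2][0] + B[0][0] = 4 + 5 = 9, A[2][1] + B[1][0] = -5 + 10 = 5, A[2][2] + B[2][0] = 0 + 4 = 4) = 4 (attained at k = 2)
  C[2][1] = min over k of (A[2][0] + B[0][1] = 4 + 3 = 7, A[2][1] + B[1][1] = -5 + -5 = -10, A[2][2] + B[2][1] = 0 + 8 = 8) = -10 (attained at k = 1)
  C[2][2] = min over k of (A[2][0] + B[0][2] = 4 + -2 = 2, A[2][1] + B[1][2] = -5 + 8 = 3, A[2][2] + B[2][2] = 0 + 0 = 0) = 0 (attained at k = 2)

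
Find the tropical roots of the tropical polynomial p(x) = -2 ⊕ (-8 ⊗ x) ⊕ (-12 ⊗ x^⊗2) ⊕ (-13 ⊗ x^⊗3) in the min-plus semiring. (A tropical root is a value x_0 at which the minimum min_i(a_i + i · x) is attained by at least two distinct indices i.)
Roots: {1, 4, 6}

Each tropical root is a break point of the lower envelope of the lines y = a_i + i · x (there are 4 lines, with slopes 0, 1, ..., 3). Only the lines that attain the minimum somewhere contribute to roots; other lines are dominated. Here the surviving (envelope) indices are i = 3, i = 2, i = 1, i = 0.
Intersections between consecutive envelope lines give the roots: for adjacent envelope indices i < j the intersection is x = (a_i − a_j) / (j − i). Reading off the sorted break points: {1, 4, 6}.
Verification: at each break x_0, at least two indices attain the minimum of min_i(a_i + i · x_0).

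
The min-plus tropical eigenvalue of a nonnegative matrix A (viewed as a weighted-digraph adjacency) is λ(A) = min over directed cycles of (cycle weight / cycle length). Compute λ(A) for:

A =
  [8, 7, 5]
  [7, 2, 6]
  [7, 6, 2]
λ(A) = 2

Enumerate directed cycles and compute their means (weight / length). Sample:
  cycle 0 → 0: weight = 8, length = 1, mean = 8/1 ≈ 8.000
  cycle 1 → 1: weight = 2, length = 1, mean = 2/1 ≈ 2.000
  cycle 2 → 2: weight = 2, length = 1, mean = 2/1 ≈ 2.000
  cycle 0 → 1 → 0: weight = 14, length = 2, mean = 14/2 ≈ 7.000
  cycle 0 → 2 → 0: weight = 12, length = 2, mean = 12/2 ≈ 6.000
  cycle 1 → 0 → 1: weight = 14, length = 2, mean = 14/2 ≈ 7.000
Minimum mean = 2.000, attained e.g. along the cycle 1 → 1 with weight 2 and length 1. So λ(A) = 2/1 = 2.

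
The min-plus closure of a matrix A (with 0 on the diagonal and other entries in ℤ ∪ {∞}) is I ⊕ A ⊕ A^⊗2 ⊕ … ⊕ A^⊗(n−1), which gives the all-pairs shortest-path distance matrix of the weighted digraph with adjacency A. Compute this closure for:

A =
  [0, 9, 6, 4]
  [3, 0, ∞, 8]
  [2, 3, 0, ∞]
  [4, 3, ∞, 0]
Closure =
  [0, 7, 6, 4]
  [3, 0, 9, 7]
  [2, 3, 0, 6]
  [4, 3, 10, 0]

This is the Floyd-Warshall all-pairs shortest-path computation. For each intermediate vertex k = 0, 1, …, 3, update dist[i][j] ← min(dist[i][j], dist[i][k] + dist[k][j]). The final matrix gives, for each (i, j), the minimum total weight of any directed path from i to j (possibly empty when i = j).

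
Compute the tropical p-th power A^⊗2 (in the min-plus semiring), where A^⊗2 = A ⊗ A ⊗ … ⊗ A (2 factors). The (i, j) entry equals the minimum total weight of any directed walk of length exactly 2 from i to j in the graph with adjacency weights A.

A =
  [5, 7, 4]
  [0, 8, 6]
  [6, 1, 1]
A^⊗2 =
  [7, 5, 5]
  [5, 7, 4]
  [1, 2, 2]

Each entry (A^⊗2)_ij equals the minimum over all length-2 walks i = v_0 → v_1 → … → v_2 = j of Σ_t A[v_t][v_{t+1}]. For example, for (i, j) = (0, 2) we minimise over 3 possible intermediate vertex sequences; the minimum is 5, attained along the walk 0 → 2 → 2.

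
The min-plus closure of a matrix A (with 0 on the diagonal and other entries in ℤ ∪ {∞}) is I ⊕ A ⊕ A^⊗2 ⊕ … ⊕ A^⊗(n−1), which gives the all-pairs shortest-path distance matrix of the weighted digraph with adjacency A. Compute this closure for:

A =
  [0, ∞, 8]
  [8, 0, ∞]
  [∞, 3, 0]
Closure =
  [0, 11, 8]
  [8, 0, 16]
  [11, 3, 0]

This is the Floyd-Warshall all-pairs shortest-path computation. For each intermediate vertex k = 0, 1, …, 2, update dist[i][j] ← min(dist[i][j], dist[i][k] + dist[k][j]). The final matrix gives, for each (i, j), the minimum total weight of any directed path from i to j (possibly empty when i = j).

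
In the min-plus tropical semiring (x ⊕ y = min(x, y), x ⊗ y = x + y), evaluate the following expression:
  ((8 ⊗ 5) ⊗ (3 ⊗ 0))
((8 ⊗ 5) ⊗ (3 ⊗ 0)) = 16

Expand innermost to outermost. Recall ⊕ takes the minimum of its arguments and ⊗ takes their sum. Working out the expression ((8 ⊗ 5) ⊗ (3 ⊗ 0)) gives 16.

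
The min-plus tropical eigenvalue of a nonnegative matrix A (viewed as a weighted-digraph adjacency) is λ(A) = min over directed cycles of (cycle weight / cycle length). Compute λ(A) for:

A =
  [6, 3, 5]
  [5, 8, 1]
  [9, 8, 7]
λ(A) = 4

Enumerate directed cycles and compute their means (weight / length). Sample:
  cycle 0 → 0: weight = 6, length = 1, mean = 6/1 ≈ 6.000
  cycle 1 → 1: weight = 8, length = 1, mean = 8/1 ≈ 8.000
  cycle 2 → 2: weight = 7, length = 1, mean = 7/1 ≈ 7.000
  cycle 0 → 1 → 0: weight = 8, length = 2, mean = 8/2 ≈ 4.000
  cycle 0 → 2 → 0: weight = 14, length = 2, mean = 14/2 ≈ 7.000
  cycle 1 → 0 → 1: weight = 8, length = 2, mean = 8/2 ≈ 4.000
Minimum mean = 4.000, attained e.g. along the cycle 0 → 1 → 0 with weight 8 and length 2. So λ(A) = 8/2 = 4.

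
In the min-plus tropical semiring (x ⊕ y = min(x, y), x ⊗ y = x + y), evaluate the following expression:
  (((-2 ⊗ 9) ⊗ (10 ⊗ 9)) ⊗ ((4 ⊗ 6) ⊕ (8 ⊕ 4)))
(((-2 ⊗ 9) ⊗ (10 ⊗ 9)) ⊗ ((4 ⊗ 6) ⊕ (8 ⊕ 4))) = 30

Expand innermost to outermost. Recall ⊕ takes the minimum of its arguments and ⊗ takes their sum. Working out the expression (((-2 ⊗ 9) ⊗ (10 ⊗ 9)) ⊗ ((4 ⊗ 6) ⊕ (8 ⊕ 4))) gives 30.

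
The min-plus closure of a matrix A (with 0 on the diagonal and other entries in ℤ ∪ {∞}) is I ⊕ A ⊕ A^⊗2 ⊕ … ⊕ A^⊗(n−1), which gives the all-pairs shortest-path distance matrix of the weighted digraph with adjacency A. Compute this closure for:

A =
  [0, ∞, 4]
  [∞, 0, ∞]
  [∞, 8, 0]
Closure =
  [0, 12, 4]
  [∞, 0, ∞]
  [∞, 8, 0]

This is the Floyd-Warshall all-pairs shortest-path computation. For each intermediate vertex k = 0, 1, …, 2, update dist[i][j] ← min(dist[i][j], dist[i][k] + dist[k][j]). The final matrix gives, for each (i, j), the minimum total weight of any directed path from i to j (possibly empty when i = j).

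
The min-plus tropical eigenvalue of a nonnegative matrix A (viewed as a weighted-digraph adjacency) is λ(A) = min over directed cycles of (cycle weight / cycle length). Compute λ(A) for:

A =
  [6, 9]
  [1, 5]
λ(A) = 5

Enumerate directed cycles and compute their means (weight / length). Sample:
  cycle 0 → 0: weight = 6, length = 1, mean = 6/1 ≈ 6.000
  cycle 1 → 1: weight = 5, length = 1, mean = 5/1 ≈ 5.000
  cycle 0 → 1 → 0: weight = 10, length = 2, mean = 10/2 ≈ 5.000
  cycle 1 → 0 → 1: weight = 10, length = 2, mean = 10/2 ≈ 5.000
Minimum mean = 5.000, attained e.g. along the cycle 1 → 1 with weight 5 and length 1. So λ(A) = 5/1 = 5.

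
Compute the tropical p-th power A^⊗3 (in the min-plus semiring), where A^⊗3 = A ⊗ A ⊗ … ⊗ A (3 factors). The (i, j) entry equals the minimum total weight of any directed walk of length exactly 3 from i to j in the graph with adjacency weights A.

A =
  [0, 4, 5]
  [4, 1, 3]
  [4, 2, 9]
A^⊗3 =
  [0, 4, 5]
  [4, 3, 5]
  [4, 4, 6]

Each entry (A^⊗3)_ij equals the minimum over all length-3 walks i = v_0 → v_1 → … → v_3 = j of Σ_t A[v_t][v_{t+1}]. For example, for (i, j) = (0, 2) we minimise over 9 possible intermediate vertex sequences; the minimum is 5, attained along the walk 0 → 0 → 0 → 2.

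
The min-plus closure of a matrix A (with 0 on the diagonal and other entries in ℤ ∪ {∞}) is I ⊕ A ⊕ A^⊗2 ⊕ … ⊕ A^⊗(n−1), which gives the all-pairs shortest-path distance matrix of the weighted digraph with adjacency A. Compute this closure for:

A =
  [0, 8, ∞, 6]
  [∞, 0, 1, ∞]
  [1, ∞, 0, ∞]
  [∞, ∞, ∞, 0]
Closure =
  [0, 8, 9, 6]
  [2, 0, 1, 8]
  [1, 9, 0, 7]
  [∞, ∞, ∞, 0]

This is the Floyd-Warshall all-pairs shortest-path computation. For each intermediate vertex k = 0, 1, …, 3, update dist[i][j] ← min(dist[i][j], dist[i][k] + dist[k][j]). The final matrix gives, for each (i, j), the minimum total weight of any directed path from i to j (possibly empty when i = j).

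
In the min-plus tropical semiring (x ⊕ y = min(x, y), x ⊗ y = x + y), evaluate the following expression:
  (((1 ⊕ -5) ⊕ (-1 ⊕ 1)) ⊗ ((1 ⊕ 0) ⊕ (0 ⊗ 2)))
(((1 ⊕ -5) ⊕ (-1 ⊕ 1)) ⊗ ((1 ⊕ 0) ⊕ (0 ⊗ 2))) = -5

Expand innermost to outermost. Recall ⊕ takes the minimum of its arguments and ⊗ takes their sum. Working out the expression (((1 ⊕ -5) ⊕ (-1 ⊕ 1)) ⊗ ((1 ⊕ 0) ⊕ (0 ⊗ 2))) gives -5.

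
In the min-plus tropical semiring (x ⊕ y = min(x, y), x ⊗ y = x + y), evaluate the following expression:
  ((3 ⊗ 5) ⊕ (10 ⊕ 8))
((3 ⊗ 5) ⊕ (10 ⊕ 8)) = 8

Expand innermost to outermost. Recall ⊕ takes the minimum of its arguments and ⊗ takes their sum. Working out the expression ((3 ⊗ 5) ⊕ (10 ⊕ 8)) gives 8.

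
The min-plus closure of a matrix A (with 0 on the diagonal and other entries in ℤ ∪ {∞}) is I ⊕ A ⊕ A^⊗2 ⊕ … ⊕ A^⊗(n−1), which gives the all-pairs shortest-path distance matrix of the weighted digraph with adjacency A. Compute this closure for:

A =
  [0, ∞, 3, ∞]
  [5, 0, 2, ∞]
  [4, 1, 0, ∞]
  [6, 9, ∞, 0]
Closure =
  [0, 4, 3, ∞]
  [5, 0, 2, ∞]
  [4, 1, 0, ∞]
  [6, 9, 9, 0]

This is the Floyd-Warshall all-pairs shortest-path computation. For each intermediate vertex k = 0, 1, …, 3, update dist[i][j] ← min(dist[i][j], dist[i][k] + dist[k][j]). The final matrix gives, for each (i, j), the minimum total weight of any directed path from i to j (possibly empty when i = j).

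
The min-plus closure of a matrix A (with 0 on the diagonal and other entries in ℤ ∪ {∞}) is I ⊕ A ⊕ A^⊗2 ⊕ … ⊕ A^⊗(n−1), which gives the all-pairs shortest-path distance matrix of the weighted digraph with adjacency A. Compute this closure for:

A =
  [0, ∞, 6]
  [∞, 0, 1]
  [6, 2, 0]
Closure =
  [0, 8, 6]
  [7, 0, 1]
  [6, 2, 0]

This is the Floyd-Warshall all-pairs shortest-path computation. For each intermediate vertex k = 0, 1, …, 2, update dist[i][j] ← min(dist[i][j], dist[i][k] + dist[k][j]). The final matrix gives, for each (i, j), the minimum total weight of any directed path from i to j (possibly empty when i = j).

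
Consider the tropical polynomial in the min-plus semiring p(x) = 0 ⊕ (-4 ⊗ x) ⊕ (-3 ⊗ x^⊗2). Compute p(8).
p(8) = 0

A tropical monomial a ⊗ x^⊗i evaluates to a + i · x. Evaluating each term at x = 8:
  Term 0 contributes 0 + 0 · 8 = 0
  Term 1 contributes -4 + 1 · 8 = 4
  Term 2 contributes -3 + 2 · 8 = 13
p(8) = ⊕ of these = min[0, 4, 13] = 0.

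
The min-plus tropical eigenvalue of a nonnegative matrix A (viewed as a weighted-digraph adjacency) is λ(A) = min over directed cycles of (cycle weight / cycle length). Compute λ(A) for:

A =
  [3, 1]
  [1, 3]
λ(A) = 1

Enumerate directed cycles and compute their means (weight / length). Sample:
  cycle 0 → 0: weight = 3, length = 1, mean = 3/1 ≈ 3.000
  cycle 1 → 1: weight = 3, length = 1, mean = 3/1 ≈ 3.000
  cycle 0 → 1 → 0: weight = 2, length = 2, mean = 2/2 ≈ 1.000
  cycle 1 → 0 → 1: weight = 2, length = 2, mean = 2/2 ≈ 1.000
Minimum mean = 1.000, attained e.g. along the cycle 0 → 1 → 0 with weight 2 and length 2. So λ(A) = 2/2 = 1.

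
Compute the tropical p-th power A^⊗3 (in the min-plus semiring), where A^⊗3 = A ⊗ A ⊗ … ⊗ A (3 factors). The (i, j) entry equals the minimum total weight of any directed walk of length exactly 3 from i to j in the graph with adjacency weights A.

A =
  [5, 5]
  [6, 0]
A^⊗3 =
  [11, 5]
  [6, 0]

Each entry (A^⊗3)_ij equals the minimum over all length-3 walks i = v_0 → v_1 → … → v_3 = j of Σ_t A[v_t][v_{t+1}]. For example, for (i, j) = (0, 1) we minimise over 4 possible intermediate vertex sequences; the minimum is 5, attained along the walk 0 → 1 → 1 → 1.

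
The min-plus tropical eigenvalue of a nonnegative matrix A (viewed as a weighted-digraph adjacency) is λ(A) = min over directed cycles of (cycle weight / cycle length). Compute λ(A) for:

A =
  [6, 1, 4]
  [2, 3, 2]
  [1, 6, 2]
λ(A) = 4/3

Enumerate directed cycles and compute their means (weight / length). Sample:
  cycle 0 → 0: weight = 6, length = 1, mean = 6/1 ≈ 6.000
  cycle 1 → 1: weight = 3, length = 1, mean = 3/1 ≈ 3.000
  cycle 2 → 2: weight = 2, length = 1, mean = 2/1 ≈ 2.000
  cycle 0 → 1 → 0: weight = 3, length = 2, mean = 3/2 ≈ 1.500
  cycle 0 → 2 → 0: weight = 5, length = 2, mean = 5/2 ≈ 2.500
  cycle 1 → 0 → 1: weight = 3, length = 2, mean = 3/2 ≈ 1.500
Minimum mean = 1.333, attained e.g. along the cycle 0 → 1 → 2 → 0 with weight 4 and length 3. So λ(A) = 4/3 = 4/3.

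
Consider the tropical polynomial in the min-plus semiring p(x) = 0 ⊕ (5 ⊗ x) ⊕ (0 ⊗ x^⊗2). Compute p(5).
p(5) = 0

A tropical monomial a ⊗ x^⊗i evaluates to a + i · x. Evaluating each term at x = 5:
  Term 0 contributes 0 + 0 · 5 = 0
  Term 1 contributes 5 + 1 · 5 = 10
  Term 2 contributes 0 + 2 · 5 = 10
p(5) = ⊕ of these = min[0, 10, 10] = 0.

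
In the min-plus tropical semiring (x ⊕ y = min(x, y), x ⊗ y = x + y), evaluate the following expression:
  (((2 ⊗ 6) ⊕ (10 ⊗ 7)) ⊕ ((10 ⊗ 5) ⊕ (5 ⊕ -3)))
(((2 ⊗ 6) ⊕ (10 ⊗ 7)) ⊕ ((10 ⊗ 5) ⊕ (5 ⊕ -3))) = -3

Expand innermost to outermost. Recall ⊕ takes the minimum of its arguments and ⊗ takes their sum. Working out the expression (((2 ⊗ 6) ⊕ (10 ⊗ 7)) ⊕ ((10 ⊗ 5) ⊕ (5 ⊕ -3))) gives -3.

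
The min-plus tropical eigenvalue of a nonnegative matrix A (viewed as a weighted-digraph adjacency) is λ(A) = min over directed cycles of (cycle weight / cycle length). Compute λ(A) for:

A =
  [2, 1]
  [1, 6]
λ(A) = 1

Enumerate directed cycles and compute their means (weight / length). Sample:
  cycle 0 → 0: weight = 2, length = 1, mean = 2/1 ≈ 2.000
  cycle 1 → 1: weight = 6, length = 1, mean = 6/1 ≈ 6.000
  cycle 0 → 1 → 0: weight = 2, length = 2, mean = 2/2 ≈ 1.000
  cycle 1 → 0 → 1: weight = 2, length = 2, mean = 2/2 ≈ 1.000
Minimum mean = 1.000, attained e.g. along the cycle 0 → 1 → 0 with weight 2 and length 2. So λ(A) = 2/2 = 1.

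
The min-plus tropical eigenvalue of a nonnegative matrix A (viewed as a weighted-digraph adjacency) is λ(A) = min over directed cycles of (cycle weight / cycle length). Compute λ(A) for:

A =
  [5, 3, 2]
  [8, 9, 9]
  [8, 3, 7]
λ(A) = 13/3

Enumerate directed cycles and compute their means (weight / length). Sample:
  cycle 0 → 0: weight = 5, length = 1, mean = 5/1 ≈ 5.000
  cycle 1 → 1: weight = 9, length = 1, mean = 9/1 ≈ 9.000
  cycle 2 → 2: weight = 7, length = 1, mean = 7/1 ≈ 7.000
  cycle 0 → 1 → 0: weight = 11, length = 2, mean = 11/2 ≈ 5.500
  cycle 0 → 2 → 0: weight = 10, length = 2, mean = 10/2 ≈ 5.000
  cycle 1 → 0 → 1: weight = 11, length = 2, mean = 11/2 ≈ 5.500
Minimum mean = 4.333, attained e.g. along the cycle 0 → 2 → 1 → 0 with weight 13 and length 3. So λ(A) = 13/3 = 13/3.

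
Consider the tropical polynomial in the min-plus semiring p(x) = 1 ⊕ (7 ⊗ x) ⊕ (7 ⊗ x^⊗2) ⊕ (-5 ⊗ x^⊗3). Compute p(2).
p(2) = 1

A tropical monomial a ⊗ x^⊗i evaluates to a + i · x. Evaluating each term at x = 2:
  Term 0 contributes 1 + 0 · 2 = 1
  Term 1 contributes 7 + 1 · 2 = 9
  Term 2 contributes 7 + 2 · 2 = 11
  Term 3 contributes -5 + 3 · 2 = 1
p(2) = ⊕ of these = min[1, 9, 11, 1] = 1.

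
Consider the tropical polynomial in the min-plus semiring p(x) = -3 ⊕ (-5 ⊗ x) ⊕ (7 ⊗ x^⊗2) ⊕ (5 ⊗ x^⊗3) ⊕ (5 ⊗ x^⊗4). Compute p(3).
p(3) = -3

A tropical monomial a ⊗ x^⊗i evaluates to a + i · x. Evaluating each term at x = 3:
  Term 0 contributes -3 + 0 · 3 = -3
  Term 1 contributes -5 + 1 · 3 = -2
  Term 2 contributes 7 + 2 · 3 = 13
  Term 3 contributes 5 + 3 · 3 = 14
  Term 4 contributes 5 + 4 · 3 = 17
p(3) = ⊕ of these = min[-3, -2, 13, 14, 17] = -3.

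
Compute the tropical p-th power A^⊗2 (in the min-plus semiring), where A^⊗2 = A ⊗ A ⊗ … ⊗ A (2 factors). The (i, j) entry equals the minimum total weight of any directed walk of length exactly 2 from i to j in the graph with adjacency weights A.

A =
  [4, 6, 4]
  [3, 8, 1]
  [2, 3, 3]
A^⊗2 =
  [6, 7, 7]
  [3, 4, 4]
  [5, 6, 4]

Each entry (A^⊗2)_ij equals the minimum over all length-2 walks i = v_0 → v_1 → … → v_2 = j of Σ_t A[v_t][v_{t+1}]. For example, for (i, j) = (0, 2) we minimise over 3 possible intermediate vertex sequences; the minimum is 7, attained along the walk 0 → 1 → 2.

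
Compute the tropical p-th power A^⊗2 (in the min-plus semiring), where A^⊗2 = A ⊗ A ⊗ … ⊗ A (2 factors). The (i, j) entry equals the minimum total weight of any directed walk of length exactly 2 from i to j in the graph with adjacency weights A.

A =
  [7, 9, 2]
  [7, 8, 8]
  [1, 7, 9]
A^⊗2 =
  [3, 9, 9]
  [9, 15, 9]
  [8, 10, 3]

Each entry (A^⊗2)_ij equals the minimum over all length-2 walks i = v_0 → v_1 → … → v_2 = j of Σ_t A[v_t][v_{t+1}]. For example, for (i, j) = (0, 2) we minimise over 3 possible intermediate vertex sequences; the minimum is 9, attained along the walk 0 → 0 → 2.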